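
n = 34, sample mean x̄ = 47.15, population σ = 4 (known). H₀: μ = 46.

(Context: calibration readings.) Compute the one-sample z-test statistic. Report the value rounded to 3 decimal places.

SE = σ/√n = 4/√34 = 0.6860
z = (x̄−μ₀)/SE = (47.15−46)/0.6860 = 1.6764

test statistic = 1.676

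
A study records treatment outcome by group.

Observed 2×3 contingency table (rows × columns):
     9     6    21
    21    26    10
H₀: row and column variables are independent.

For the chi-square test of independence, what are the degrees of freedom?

degrees of freedom = 2

df = (r−1)(c−1) = (2−1)·(3−1) = 2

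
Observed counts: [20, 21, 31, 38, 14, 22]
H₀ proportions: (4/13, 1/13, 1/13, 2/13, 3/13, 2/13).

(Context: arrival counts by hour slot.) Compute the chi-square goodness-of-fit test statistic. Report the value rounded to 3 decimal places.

test statistic = 79.393

n = 146; E_i = n·p_i = [44.92, 11.23, 11.23, 22.46, 33.69, 22.46]
χ² = (20−44.92)²/44.92 + (21−11.23)²/11.23 + (31−11.23)²/11.23 + (38−22.46)²/22.46 + (14−33.69)²/33.69 + (22−22.46)²/22.46 = 79.3927
df = 5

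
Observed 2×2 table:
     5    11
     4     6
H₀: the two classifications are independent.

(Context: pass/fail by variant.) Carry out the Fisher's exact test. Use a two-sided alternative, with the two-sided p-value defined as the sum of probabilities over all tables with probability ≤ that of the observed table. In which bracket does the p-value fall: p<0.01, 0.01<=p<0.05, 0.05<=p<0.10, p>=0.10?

Margins: r₁=16, r₂=10, c₁=9, c₂=17, n=26
p_obs = C(16,5)·C(10,4)/C(26,9); sum pmf over tables with pmf ≤ p_obs
p-value (two-sided) = 0.69245
→ bracket: p>=0.10

p-value bracket: p>=0.10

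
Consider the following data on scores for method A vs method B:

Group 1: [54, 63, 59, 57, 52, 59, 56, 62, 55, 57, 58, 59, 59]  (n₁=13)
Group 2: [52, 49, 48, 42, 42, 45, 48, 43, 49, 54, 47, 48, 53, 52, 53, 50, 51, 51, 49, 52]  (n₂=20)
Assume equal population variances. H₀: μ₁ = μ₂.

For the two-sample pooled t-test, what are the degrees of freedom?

df = n₁ + n₂ − 2 = 13 + 20 − 2 = 31

degrees of freedom = 31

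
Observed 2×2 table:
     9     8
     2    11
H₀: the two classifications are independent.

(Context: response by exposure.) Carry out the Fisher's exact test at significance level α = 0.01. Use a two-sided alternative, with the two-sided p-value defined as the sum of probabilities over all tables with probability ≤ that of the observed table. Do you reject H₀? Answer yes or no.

Margins: r₁=17, r₂=13, c₁=11, c₂=19, n=30
p_obs = C(17,9)·C(13,2)/C(30,11); sum pmf over tables with pmf ≤ p_obs
p-value (two-sided) = 0.05746
At α=0.01: p ≥ α → fail to reject H₀

reject H₀: no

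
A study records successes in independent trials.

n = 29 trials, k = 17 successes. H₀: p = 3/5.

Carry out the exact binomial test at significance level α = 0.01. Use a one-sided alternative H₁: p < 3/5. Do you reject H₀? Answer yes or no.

Exact binomial: n=29, k=17, p₀=3/5=0.6000
P(X≤17) from Σ C(n,i)·p₀^i·(1−p₀)^(n−i)
p-value (one-sided, H₁ less) = 0.50996
At α=0.01: p ≥ α → fail to reject H₀

reject H₀: no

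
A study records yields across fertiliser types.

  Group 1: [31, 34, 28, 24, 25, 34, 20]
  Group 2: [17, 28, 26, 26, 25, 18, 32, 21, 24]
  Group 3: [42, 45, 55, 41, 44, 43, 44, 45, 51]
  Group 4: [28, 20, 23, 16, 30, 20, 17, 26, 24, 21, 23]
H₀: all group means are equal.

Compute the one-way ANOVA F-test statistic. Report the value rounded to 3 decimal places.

Group means [28.00, 24.11, 45.56, 22.55], grand mean 29.750
SSB = Σnᵢ(x̄ᵢ−x̄)² = 3126.912; SSW = ΣΣ(x−x̄ᵢ)² = 705.838
MSB = 3126.912/3 = 1042.3039; MSW = 705.838/32 = 22.0574
F = MSB/MSW = 47.2541
df = (3, 32)

test statistic = 47.254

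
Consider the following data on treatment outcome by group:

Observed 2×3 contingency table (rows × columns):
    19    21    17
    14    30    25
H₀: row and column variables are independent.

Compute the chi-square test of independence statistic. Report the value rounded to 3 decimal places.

Row totals [57, 69], col totals [33, 51, 42], n=126
χ² = (19−14.93)²/14.93 + (21−23.07)²/23.07 + (17−19.00)²/19.00 + (14−18.07)²/18.07 + (30−27.93)²/27.93 + (25−23.00)²/23.00 = 2.7517
df = 2

test statistic = 2.752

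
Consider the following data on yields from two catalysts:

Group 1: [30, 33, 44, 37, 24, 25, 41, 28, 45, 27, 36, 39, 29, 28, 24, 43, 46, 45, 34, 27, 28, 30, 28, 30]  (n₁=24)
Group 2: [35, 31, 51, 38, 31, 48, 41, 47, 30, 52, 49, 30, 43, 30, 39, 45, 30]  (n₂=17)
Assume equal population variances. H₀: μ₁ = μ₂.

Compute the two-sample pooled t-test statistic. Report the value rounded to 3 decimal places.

x̄₁=33.375, s₁=7.347, n₁=24
x̄₂=39.412, s₂=8.216, n₂=17
s_p² = [23·7.347² + 16·8.216²]/39 = 59.5319
SE = √(s_p²·(1/24+1/17)) = 2.4459
t = (33.375−39.412)/2.4459 = -2.4681
df = 39

test statistic = -2.468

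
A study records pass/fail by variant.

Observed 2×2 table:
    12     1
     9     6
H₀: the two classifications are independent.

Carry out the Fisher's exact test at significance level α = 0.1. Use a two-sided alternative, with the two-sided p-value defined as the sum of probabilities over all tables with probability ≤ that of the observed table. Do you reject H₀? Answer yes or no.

reject H₀: yes

Margins: r₁=13, r₂=15, c₁=21, c₂=7, n=28
p_obs = C(13,12)·C(15,9)/C(28,21); sum pmf over tables with pmf ≤ p_obs
p-value (two-sided) = 0.08357
At α=0.1: p < α → reject H₀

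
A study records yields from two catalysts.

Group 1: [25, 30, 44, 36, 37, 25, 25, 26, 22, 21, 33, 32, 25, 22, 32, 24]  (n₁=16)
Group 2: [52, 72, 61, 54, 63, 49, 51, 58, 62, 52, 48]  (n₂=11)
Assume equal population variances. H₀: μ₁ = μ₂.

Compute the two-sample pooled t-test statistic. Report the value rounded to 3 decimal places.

test statistic = -10.387

x̄₁=28.688, s₁=6.488, n₁=16
x̄₂=56.545, s₂=7.353, n₂=11
s_p² = [15·6.488² + 10·7.353²]/25 = 46.8866
SE = √(s_p²·(1/16+1/11)) = 2.6819
t = (28.688−56.545)/2.6819 = -10.3872
df = 25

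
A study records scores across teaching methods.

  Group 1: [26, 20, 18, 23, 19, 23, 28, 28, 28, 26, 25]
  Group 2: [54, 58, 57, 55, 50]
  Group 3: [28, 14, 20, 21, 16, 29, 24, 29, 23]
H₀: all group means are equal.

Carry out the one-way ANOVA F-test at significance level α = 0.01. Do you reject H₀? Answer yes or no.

reject H₀: yes

Group means [24.00, 54.80, 22.67], grand mean 29.680
SSB = Σnᵢ(x̄ᵢ−x̄)² = 3952.640; SSW = ΣΣ(x−x̄ᵢ)² = 414.800
MSB = 3952.640/2 = 1976.3200; MSW = 414.800/22 = 18.8545
F = MSB/MSW = 104.8193
df = (2, 22)
p-value (upper-tail) = 0.00000
At α=0.01: p < α → reject H₀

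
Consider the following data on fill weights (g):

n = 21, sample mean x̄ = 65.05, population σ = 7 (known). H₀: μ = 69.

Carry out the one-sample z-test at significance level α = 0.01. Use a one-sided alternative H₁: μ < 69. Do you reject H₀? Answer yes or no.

reject H₀: yes

SE = σ/√n = 7/√21 = 1.5275
z = (x̄−μ₀)/SE = (65.05−69)/1.5275 = -2.5859
p-value (one-sided, H₁ less) = 0.00486
At α=0.01: p < α → reject H₀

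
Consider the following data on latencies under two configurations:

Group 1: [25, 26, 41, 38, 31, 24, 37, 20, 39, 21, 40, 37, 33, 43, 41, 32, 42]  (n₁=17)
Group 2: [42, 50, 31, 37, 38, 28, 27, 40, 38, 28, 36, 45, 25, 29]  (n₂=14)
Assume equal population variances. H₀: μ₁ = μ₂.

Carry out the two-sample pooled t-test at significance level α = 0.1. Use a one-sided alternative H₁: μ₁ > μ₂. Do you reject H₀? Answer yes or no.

reject H₀: no

x̄₁=33.529, s₁=7.739, n₁=17
x̄₂=35.286, s₂=7.518, n₂=14
s_p² = [16·7.739² + 13·7.518²]/29 = 58.3825
SE = √(s_p²·(1/17+1/14)) = 2.7576
t = (33.529−35.286)/2.7576 = -0.6369
df = 29
p-value (one-sided, H₁ greater) = 0.73540
At α=0.1: p ≥ α → fail to reject H₀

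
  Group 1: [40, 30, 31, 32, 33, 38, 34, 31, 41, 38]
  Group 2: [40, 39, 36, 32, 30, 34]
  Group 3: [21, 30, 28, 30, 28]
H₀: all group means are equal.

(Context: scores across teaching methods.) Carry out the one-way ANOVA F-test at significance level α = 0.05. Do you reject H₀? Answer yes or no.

reject H₀: yes

Group means [34.80, 35.17, 27.40], grand mean 33.143
SSB = Σnᵢ(x̄ᵢ−x̄)² = 216.938; SSW = ΣΣ(x−x̄ᵢ)² = 281.633
MSB = 216.938/2 = 108.4690; MSW = 281.633/18 = 15.6463
F = MSB/MSW = 6.9326
df = (2, 18)
p-value (upper-tail) = 0.00586
At α=0.05: p < α → reject H₀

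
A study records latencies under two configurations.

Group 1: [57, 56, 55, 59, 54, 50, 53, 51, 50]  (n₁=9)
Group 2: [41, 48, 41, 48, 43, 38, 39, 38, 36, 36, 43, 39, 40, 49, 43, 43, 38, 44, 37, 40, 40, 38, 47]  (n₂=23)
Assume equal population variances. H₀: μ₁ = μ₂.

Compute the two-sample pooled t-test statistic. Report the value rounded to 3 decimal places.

test statistic = 8.632

x̄₁=53.889, s₁=3.180, n₁=9
x̄₂=41.261, s₂=3.899, n₂=23
s_p² = [8·3.180² + 22·3.899²]/30 = 13.8441
SE = √(s_p²·(1/9+1/23)) = 1.4629
t = (53.889−41.261)/1.4629 = 8.6320
df = 30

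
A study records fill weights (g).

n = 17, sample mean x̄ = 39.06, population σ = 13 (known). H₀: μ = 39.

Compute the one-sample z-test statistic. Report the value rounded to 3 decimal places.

test statistic = 0.019

SE = σ/√n = 13/√17 = 3.1530
z = (x̄−μ₀)/SE = (39.06−39)/3.1530 = 0.0190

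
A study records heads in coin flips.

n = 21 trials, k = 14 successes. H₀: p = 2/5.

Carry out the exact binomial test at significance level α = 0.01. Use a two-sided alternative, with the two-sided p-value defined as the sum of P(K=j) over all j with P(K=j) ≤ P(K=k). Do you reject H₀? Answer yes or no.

Exact binomial: n=21, k=14, p₀=2/5=0.4000
P(X=j) = C(n,j)·p₀^j·(1−p₀)^(n−j); p = Σ P(X=j) over j with P(X=j) ≤ P(X=14)
p-value (two-sided) = 0.02331
At α=0.01: p ≥ α → fail to reject H₀

reject H₀: no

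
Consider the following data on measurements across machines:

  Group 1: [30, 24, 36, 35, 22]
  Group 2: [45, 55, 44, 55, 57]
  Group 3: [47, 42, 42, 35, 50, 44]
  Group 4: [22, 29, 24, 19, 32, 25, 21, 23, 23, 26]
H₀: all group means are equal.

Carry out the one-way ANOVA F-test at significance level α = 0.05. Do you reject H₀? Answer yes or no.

reject H₀: yes

Group means [29.40, 51.20, 43.33, 24.40], grand mean 34.885
SSB = Σnᵢ(x̄ᵢ−x̄)² = 3008.921; SSW = ΣΣ(x−x̄ᵢ)² = 575.733
MSB = 3008.921/3 = 1002.9735; MSW = 575.733/22 = 26.1697
F = MSB/MSW = 38.3258
df = (3, 22)
p-value (upper-tail) = 0.00000
At α=0.05: p < α → reject H₀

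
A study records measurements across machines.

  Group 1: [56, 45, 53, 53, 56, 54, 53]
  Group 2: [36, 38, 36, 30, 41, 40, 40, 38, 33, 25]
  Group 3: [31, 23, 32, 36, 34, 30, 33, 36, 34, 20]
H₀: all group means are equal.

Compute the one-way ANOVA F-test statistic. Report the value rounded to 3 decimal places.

test statistic = 44.034

Group means [52.86, 35.70, 30.90], grand mean 38.370
SSB = Σnᵢ(x̄ᵢ−x̄)² = 2098.439; SSW = ΣΣ(x−x̄ᵢ)² = 571.857
MSB = 2098.439/2 = 1049.2196; MSW = 571.857/24 = 23.8274
F = MSB/MSW = 44.0342
df = (2, 24)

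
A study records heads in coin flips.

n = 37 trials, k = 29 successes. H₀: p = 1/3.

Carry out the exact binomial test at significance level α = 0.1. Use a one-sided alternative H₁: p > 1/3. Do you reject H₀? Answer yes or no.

reject H₀: yes

Exact binomial: n=37, k=29, p₀=1/3=0.3333
P(X≥29) from Σ C(n,i)·p₀^i·(1−p₀)^(n−i)
p-value (one-sided, H₁ greater) = 0.00000
At α=0.1: p < α → reject H₀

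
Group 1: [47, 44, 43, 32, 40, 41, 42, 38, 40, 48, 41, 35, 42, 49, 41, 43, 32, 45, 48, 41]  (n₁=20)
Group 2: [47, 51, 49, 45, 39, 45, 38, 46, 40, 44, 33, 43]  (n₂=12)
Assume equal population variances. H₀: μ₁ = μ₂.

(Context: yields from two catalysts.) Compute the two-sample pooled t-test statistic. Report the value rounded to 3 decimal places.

test statistic = -0.971

x̄₁=41.600, s₁=4.784, n₁=20
x̄₂=43.333, s₂=5.069, n₂=12
s_p² = [19·4.784² + 11·5.069²]/30 = 23.9156
SE = √(s_p²·(1/20+1/12)) = 1.7857
t = (41.600−43.333)/1.7857 = -0.9707
df = 30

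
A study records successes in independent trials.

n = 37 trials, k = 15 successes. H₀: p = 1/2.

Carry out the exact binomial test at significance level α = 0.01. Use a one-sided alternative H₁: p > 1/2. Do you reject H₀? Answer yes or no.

reject H₀: no

Exact binomial: n=37, k=15, p₀=1/2=0.5000
P(X≥15) from Σ C(n,i)·p₀^i·(1−p₀)^(n−i)
p-value (one-sided, H₁ greater) = 0.90613
At α=0.01: p ≥ α → fail to reject H₀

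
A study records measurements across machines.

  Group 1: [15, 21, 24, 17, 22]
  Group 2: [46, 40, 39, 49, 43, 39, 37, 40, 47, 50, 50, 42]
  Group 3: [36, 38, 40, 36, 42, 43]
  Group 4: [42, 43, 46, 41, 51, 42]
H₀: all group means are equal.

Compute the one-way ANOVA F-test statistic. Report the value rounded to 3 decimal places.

test statistic = 45.209

Group means [19.80, 43.50, 39.17, 44.17], grand mean 38.655
SSB = Σnᵢ(x̄ᵢ−x̄)² = 2243.085; SSW = ΣΣ(x−x̄ᵢ)² = 413.467
MSB = 2243.085/3 = 747.6950; MSW = 413.467/25 = 16.5387
F = MSB/MSW = 45.2089
df = (3, 25)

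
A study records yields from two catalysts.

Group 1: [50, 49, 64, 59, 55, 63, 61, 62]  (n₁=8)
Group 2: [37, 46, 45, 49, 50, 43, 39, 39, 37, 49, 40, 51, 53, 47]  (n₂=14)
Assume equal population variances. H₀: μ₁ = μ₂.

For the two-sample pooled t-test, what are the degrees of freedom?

degrees of freedom = 20

df = n₁ + n₂ − 2 = 8 + 14 − 2 = 20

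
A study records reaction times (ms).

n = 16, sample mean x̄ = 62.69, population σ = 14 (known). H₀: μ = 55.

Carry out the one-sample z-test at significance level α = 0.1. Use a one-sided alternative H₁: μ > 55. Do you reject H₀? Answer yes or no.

reject H₀: yes

SE = σ/√n = 14/√16 = 3.5000
z = (x̄−μ₀)/SE = (62.69−55)/3.5000 = 2.1971
p-value (one-sided, H₁ greater) = 0.01401
At α=0.1: p < α → reject H₀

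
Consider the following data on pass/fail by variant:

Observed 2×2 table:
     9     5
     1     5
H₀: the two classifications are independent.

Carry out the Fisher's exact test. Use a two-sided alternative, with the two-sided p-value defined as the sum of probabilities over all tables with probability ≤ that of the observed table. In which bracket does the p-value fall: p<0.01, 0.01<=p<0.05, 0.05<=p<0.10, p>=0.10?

Margins: r₁=14, r₂=6, c₁=10, c₂=10, n=20
p_obs = C(14,9)·C(6,1)/C(20,10); sum pmf over tables with pmf ≤ p_obs
p-value (two-sided) = 0.14087
→ bracket: p>=0.10

p-value bracket: p>=0.10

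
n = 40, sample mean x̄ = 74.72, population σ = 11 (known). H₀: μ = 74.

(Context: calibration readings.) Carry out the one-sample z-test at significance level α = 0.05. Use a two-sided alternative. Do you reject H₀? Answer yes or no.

reject H₀: no

SE = σ/√n = 11/√40 = 1.7393
z = (x̄−μ₀)/SE = (74.72−74)/1.7393 = 0.4140
p-value (two-sided) = 0.67890
At α=0.05: p ≥ α → fail to reject H₀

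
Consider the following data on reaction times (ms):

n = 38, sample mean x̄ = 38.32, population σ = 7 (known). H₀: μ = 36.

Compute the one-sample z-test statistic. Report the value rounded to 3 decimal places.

test statistic = 2.043

SE = σ/√n = 7/√38 = 1.1355
z = (x̄−μ₀)/SE = (38.32−36)/1.1355 = 2.0431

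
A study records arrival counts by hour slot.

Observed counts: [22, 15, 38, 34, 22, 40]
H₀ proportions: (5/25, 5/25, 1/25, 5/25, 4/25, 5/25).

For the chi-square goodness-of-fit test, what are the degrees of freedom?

df = k − 1 = 6 − 1 = 5

degrees of freedom = 5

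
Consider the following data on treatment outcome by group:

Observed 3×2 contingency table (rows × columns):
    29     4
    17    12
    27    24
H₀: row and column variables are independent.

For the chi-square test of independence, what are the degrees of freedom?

degrees of freedom = 2

df = (r−1)(c−1) = (3−1)·(2−1) = 2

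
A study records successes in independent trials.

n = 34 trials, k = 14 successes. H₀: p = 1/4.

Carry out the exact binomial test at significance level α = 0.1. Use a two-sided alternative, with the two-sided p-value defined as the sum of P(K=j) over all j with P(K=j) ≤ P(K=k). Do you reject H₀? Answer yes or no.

Exact binomial: n=34, k=14, p₀=1/4=0.2500
P(X=j) = C(n,j)·p₀^j·(1−p₀)^(n−j); p = Σ P(X=j) over j with P(X=j) ≤ P(X=14)
p-value (two-sided) = 0.04485
At α=0.1: p < α → reject H₀

reject H₀: yes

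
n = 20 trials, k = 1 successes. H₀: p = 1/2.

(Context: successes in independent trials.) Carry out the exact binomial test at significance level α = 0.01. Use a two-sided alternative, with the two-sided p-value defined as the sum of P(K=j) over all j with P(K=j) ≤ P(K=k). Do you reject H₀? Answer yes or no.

reject H₀: yes

Exact binomial: n=20, k=1, p₀=1/2=0.5000
P(X=j) = C(n,j)·p₀^j·(1−p₀)^(n−j); p = Σ P(X=j) over j with P(X=j) ≤ P(X=1)
p-value (two-sided) = 0.00004
At α=0.01: p < α → reject H₀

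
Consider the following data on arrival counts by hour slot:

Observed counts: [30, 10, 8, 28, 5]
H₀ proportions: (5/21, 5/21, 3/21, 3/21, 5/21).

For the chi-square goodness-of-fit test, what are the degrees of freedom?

df = k − 1 = 5 − 1 = 4

degrees of freedom = 4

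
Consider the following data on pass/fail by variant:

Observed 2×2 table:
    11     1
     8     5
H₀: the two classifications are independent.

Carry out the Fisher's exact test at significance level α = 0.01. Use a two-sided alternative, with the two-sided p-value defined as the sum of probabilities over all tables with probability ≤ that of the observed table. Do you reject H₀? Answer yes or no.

Margins: r₁=12, r₂=13, c₁=19, c₂=6, n=25
p_obs = C(12,11)·C(13,8)/C(25,19); sum pmf over tables with pmf ≤ p_obs
p-value (two-sided) = 0.16025
At α=0.01: p ≥ α → fail to reject H₀

reject H₀: no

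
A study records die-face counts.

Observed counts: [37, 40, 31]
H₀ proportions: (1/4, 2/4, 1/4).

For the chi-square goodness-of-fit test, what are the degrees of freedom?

df = k − 1 = 3 − 1 = 2

degrees of freedom = 2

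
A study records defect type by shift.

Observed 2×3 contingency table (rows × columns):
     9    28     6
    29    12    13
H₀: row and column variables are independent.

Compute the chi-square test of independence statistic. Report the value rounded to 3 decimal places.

test statistic = 18.496

Row totals [43, 54], col totals [38, 40, 19], n=97
χ² = (9−16.85)²/16.85 + (28−17.73)²/17.73 + (6−8.42)²/8.42 + (29−21.15)²/21.15 + (12−22.27)²/22.27 + (13−10.58)²/10.58 = 18.4957
df = 2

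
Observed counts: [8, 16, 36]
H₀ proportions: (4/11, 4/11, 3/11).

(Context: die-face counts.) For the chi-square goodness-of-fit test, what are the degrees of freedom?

degrees of freedom = 2

df = k − 1 = 3 − 1 = 2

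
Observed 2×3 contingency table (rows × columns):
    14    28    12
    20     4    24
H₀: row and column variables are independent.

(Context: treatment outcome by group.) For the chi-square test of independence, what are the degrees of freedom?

df = (r−1)(c−1) = (2−1)·(3−1) = 2

degrees of freedom = 2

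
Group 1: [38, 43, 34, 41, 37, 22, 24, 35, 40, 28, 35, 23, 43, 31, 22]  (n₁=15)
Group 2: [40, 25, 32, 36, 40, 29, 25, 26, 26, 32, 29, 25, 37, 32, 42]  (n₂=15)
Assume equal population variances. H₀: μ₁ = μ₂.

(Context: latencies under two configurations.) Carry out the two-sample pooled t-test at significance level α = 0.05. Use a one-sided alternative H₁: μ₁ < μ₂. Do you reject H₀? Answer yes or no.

reject H₀: no

x̄₁=33.067, s₁=7.630, n₁=15
x̄₂=31.733, s₂=6.006, n₂=15
s_p² = [14·7.630² + 14·6.006²]/28 = 47.1381
SE = √(s_p²·(1/15+1/15)) = 2.5070
t = (33.067−31.733)/2.5070 = 0.5318
df = 28
p-value (one-sided, H₁ less) = 0.70049
At α=0.05: p ≥ α → fail to reject H₀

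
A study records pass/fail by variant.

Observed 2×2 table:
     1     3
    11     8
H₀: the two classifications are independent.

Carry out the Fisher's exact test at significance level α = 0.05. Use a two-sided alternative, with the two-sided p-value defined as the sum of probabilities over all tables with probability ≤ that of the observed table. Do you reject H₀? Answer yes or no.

Margins: r₁=4, r₂=19, c₁=12, c₂=11, n=23
p_obs = C(4,1)·C(19,11)/C(23,12); sum pmf over tables with pmf ≤ p_obs
p-value (two-sided) = 0.31677
At α=0.05: p ≥ α → fail to reject H₀

reject H₀: no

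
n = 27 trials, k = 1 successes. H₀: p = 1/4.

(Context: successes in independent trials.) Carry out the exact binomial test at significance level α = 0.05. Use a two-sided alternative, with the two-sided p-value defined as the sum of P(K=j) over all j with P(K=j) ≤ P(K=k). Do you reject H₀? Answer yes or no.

reject H₀: yes

Exact binomial: n=27, k=1, p₀=1/4=0.2500
P(X=j) = C(n,j)·p₀^j·(1−p₀)^(n−j); p = Σ P(X=j) over j with P(X=j) ≤ P(X=1)
p-value (two-sided) = 0.00668
At α=0.05: p < α → reject H₀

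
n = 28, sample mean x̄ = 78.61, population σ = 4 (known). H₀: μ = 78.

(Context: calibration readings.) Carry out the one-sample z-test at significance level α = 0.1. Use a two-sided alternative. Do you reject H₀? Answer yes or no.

SE = σ/√n = 4/√28 = 0.7559
z = (x̄−μ₀)/SE = (78.61−78)/0.7559 = 0.8070
p-value (two-sided) = 0.41969
At α=0.1: p ≥ α → fail to reject H₀

reject H₀: no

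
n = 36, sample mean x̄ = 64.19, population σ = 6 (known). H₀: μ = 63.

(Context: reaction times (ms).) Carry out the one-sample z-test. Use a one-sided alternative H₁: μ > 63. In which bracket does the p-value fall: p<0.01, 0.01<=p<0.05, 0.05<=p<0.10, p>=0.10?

SE = σ/√n = 6/√36 = 1.0000
z = (x̄−μ₀)/SE = (64.19−63)/1.0000 = 1.1900
p-value (one-sided, H₁ greater) = 0.11702
→ bracket: p>=0.10

p-value bracket: p>=0.10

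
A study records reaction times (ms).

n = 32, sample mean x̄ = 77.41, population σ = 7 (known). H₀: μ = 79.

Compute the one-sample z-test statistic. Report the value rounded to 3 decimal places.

test statistic = -1.285

SE = σ/√n = 7/√32 = 1.2374
z = (x̄−μ₀)/SE = (77.41−79)/1.2374 = -1.2849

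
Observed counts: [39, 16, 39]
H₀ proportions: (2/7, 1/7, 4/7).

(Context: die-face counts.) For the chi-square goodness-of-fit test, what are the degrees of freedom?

df = k − 1 = 3 − 1 = 2

degrees of freedom = 2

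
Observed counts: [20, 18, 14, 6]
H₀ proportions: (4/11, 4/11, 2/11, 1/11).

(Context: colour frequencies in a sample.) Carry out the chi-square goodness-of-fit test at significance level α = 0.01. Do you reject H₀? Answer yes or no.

n = 58; E_i = n·p_i = [21.09, 21.09, 10.55, 5.27]
χ² = (20−21.09)²/21.09 + (18−21.09)²/21.09 + (14−10.55)²/10.55 + (6−5.27)²/5.27 = 1.7414
df = 3
p-value (upper-tail) = 0.62777
At α=0.01: p ≥ α → fail to reject H₀

reject H₀: no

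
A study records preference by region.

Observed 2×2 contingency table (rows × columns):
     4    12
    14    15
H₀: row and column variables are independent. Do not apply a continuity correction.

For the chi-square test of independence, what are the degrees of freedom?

df = (r−1)(c−1) = (2−1)·(2−1) = 1

degrees of freedom = 1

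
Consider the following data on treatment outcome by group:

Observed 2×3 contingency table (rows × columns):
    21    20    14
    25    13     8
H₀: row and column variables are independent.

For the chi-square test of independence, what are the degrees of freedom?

df = (r−1)(c−1) = (2−1)·(3−1) = 2

degrees of freedom = 2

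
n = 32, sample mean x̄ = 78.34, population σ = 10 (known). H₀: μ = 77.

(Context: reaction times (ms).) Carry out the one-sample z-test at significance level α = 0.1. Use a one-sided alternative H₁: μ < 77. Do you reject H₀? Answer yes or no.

SE = σ/√n = 10/√32 = 1.7678
z = (x̄−μ₀)/SE = (78.34−77)/1.7678 = 0.7580
p-value (one-sided, H₁ less) = 0.77578
At α=0.1: p ≥ α → fail to reject H₀

reject H₀: no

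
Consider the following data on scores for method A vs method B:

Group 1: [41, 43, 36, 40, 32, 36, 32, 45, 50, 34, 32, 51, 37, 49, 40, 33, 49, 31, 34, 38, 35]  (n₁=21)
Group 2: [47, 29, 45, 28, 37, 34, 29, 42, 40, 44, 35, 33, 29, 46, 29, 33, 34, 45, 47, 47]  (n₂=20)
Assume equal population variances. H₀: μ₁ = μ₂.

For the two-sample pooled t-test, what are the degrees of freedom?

degrees of freedom = 39

df = n₁ + n₂ − 2 = 21 + 20 − 2 = 39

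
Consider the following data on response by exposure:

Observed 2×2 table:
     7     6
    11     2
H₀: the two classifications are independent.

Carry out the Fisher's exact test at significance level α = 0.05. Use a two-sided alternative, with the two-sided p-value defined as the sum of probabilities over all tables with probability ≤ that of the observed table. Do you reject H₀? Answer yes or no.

reject H₀: no

Margins: r₁=13, r₂=13, c₁=18, c₂=8, n=26
p_obs = C(13,7)·C(13,11)/C(26,18); sum pmf over tables with pmf ≤ p_obs
p-value (two-sided) = 0.20156
At α=0.05: p ≥ α → fail to reject H₀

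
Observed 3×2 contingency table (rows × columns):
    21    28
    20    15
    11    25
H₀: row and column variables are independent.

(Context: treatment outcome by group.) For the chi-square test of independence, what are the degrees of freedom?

degrees of freedom = 2

df = (r−1)(c−1) = (3−1)·(2−1) = 2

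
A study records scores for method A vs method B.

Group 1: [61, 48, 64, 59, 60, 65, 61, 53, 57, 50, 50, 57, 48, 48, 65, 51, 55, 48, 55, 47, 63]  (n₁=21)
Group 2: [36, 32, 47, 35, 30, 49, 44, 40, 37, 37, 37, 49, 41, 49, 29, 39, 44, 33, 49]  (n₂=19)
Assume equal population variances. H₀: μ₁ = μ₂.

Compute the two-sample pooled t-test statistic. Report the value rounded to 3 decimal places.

test statistic = 7.610

x̄₁=55.476, s₁=6.290, n₁=21
x̄₂=39.842, s₂=6.702, n₂=19
s_p² = [20·6.290² + 18·6.702²]/38 = 42.0991
SE = √(s_p²·(1/21+1/19)) = 2.0544
t = (55.476−39.842)/2.0544 = 7.6101
df = 38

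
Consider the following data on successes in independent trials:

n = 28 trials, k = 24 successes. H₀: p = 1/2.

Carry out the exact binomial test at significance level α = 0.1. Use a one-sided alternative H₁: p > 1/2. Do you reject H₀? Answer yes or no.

reject H₀: yes

Exact binomial: n=28, k=24, p₀=1/2=0.5000
P(X≥24) from Σ C(n,i)·p₀^i·(1−p₀)^(n−i)
p-value (one-sided, H₁ greater) = 0.00009
At α=0.1: p < α → reject H₀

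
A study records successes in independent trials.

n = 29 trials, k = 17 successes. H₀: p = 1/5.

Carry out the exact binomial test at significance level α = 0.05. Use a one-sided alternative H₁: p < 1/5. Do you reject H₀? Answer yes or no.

reject H₀: no

Exact binomial: n=29, k=17, p₀=1/5=0.2000
P(X≤17) from Σ C(n,i)·p₀^i·(1−p₀)^(n−i)
p-value (one-sided, H₁ less) = 1.00000
At α=0.05: p ≥ α → fail to reject H₀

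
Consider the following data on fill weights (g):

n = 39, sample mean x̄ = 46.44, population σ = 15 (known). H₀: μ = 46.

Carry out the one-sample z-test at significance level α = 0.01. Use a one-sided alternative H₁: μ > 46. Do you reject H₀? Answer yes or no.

reject H₀: no

SE = σ/√n = 15/√39 = 2.4019
z = (x̄−μ₀)/SE = (46.44−46)/2.4019 = 0.1832
p-value (one-sided, H₁ greater) = 0.42733
At α=0.01: p ≥ α → fail to reject H₀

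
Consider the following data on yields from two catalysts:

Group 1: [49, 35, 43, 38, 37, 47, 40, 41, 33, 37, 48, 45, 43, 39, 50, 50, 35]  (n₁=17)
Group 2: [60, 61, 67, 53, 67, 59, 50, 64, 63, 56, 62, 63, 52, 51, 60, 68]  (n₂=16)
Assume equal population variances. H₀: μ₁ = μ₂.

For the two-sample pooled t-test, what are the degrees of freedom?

df = n₁ + n₂ − 2 = 17 + 16 − 2 = 31

degrees of freedom = 31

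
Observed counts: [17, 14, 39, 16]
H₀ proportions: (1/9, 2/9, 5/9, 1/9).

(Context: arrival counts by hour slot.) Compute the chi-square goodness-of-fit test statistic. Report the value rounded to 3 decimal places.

n = 86; E_i = n·p_i = [9.56, 19.11, 47.78, 9.56]
χ² = (17−9.56)²/9.56 + (14−19.11)²/19.11 + (39−47.78)²/47.78 + (16−9.56)²/9.56 = 13.1256
df = 3

test statistic = 13.126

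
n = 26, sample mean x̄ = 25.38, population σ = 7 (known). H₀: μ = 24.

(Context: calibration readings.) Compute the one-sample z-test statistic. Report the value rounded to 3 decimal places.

SE = σ/√n = 7/√26 = 1.3728
z = (x̄−μ₀)/SE = (25.38−24)/1.3728 = 1.0052

test statistic = 1.005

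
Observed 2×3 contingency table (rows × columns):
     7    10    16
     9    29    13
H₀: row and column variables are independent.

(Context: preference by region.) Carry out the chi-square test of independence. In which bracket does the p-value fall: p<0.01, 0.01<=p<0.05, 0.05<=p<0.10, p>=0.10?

p-value bracket: 0.01<=p<0.05

Row totals [33, 51], col totals [16, 39, 29], n=84
χ² = (7−6.29)²/6.29 + (10−15.32)²/15.32 + (16−11.39)²/11.39 + (9−9.71)²/9.71 + (29−23.68)²/23.68 + (13−17.61)²/17.61 = 6.2464
df = 2
p-value (upper-tail) = 0.04402
→ bracket: 0.01<=p<0.05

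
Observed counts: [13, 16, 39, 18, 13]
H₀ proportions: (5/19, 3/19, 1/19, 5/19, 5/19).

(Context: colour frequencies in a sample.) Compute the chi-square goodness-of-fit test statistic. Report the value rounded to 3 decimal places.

n = 99; E_i = n·p_i = [26.05, 15.63, 5.21, 26.05, 26.05]
χ² = (13−26.05)²/26.05 + (16−15.63)²/15.63 + (39−5.21)²/5.21 + (18−26.05)²/26.05 + (13−26.05)²/26.05 = 234.6963
df = 4

test statistic = 234.696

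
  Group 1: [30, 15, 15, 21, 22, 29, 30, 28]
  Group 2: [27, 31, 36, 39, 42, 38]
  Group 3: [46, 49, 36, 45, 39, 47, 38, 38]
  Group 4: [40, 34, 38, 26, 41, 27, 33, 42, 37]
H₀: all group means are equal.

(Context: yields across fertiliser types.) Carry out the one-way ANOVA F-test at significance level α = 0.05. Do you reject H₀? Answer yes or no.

reject H₀: yes

Group means [23.75, 35.50, 42.25, 35.33], grand mean 34.161
SSB = Σnᵢ(x̄ᵢ−x̄)² = 1413.694; SSW = ΣΣ(x−x̄ᵢ)² = 888.500
MSB = 1413.694/3 = 471.2312; MSW = 888.500/27 = 32.9074
F = MSB/MSW = 14.3199
df = (3, 27)
p-value (upper-tail) = 0.00001
At α=0.05: p < α → reject H₀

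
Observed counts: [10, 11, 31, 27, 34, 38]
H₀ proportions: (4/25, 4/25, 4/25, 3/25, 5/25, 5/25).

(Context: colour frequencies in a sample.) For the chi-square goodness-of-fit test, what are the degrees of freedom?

df = k − 1 = 6 − 1 = 5

degrees of freedom = 5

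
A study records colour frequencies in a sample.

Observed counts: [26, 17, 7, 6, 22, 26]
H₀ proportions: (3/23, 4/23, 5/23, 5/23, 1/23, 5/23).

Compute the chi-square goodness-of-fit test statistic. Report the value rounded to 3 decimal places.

test statistic = 102.510

n = 104; E_i = n·p_i = [13.57, 18.09, 22.61, 22.61, 4.52, 22.61]
χ² = (26−13.57)²/13.57 + (17−18.09)²/18.09 + (7−22.61)²/22.61 + (6−22.61)²/22.61 + (22−4.52)²/4.52 + (26−22.61)²/22.61 = 102.5098
df = 5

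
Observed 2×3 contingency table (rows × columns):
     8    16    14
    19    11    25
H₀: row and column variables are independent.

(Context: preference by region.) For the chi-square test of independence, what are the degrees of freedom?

degrees of freedom = 2

df = (r−1)(c−1) = (2−1)·(3−1) = 2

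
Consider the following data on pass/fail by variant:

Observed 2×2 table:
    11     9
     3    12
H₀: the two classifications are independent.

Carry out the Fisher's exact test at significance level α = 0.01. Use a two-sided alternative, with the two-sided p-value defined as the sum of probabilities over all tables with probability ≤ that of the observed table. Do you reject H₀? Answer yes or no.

reject H₀: no

Margins: r₁=20, r₂=15, c₁=14, c₂=21, n=35
p_obs = C(20,11)·C(15,3)/C(35,14); sum pmf over tables with pmf ≤ p_obs
p-value (two-sided) = 0.04614
At α=0.01: p ≥ α → fail to reject H₀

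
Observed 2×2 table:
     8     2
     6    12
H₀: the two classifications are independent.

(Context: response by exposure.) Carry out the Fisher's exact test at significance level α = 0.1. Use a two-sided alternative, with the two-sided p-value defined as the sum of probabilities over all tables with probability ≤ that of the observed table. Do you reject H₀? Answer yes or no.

Margins: r₁=10, r₂=18, c₁=14, c₂=14, n=28
p_obs = C(10,8)·C(18,6)/C(28,14); sum pmf over tables with pmf ≤ p_obs
p-value (two-sided) = 0.04607
At α=0.1: p < α → reject H₀

reject H₀: yes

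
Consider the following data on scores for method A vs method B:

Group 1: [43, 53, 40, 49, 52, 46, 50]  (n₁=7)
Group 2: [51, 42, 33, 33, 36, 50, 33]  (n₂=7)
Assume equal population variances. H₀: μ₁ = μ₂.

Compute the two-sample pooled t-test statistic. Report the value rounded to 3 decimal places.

x̄₁=47.571, s₁=4.791, n₁=7
x̄₂=39.714, s₂=8.036, n₂=7
s_p² = [6·4.791² + 6·8.036²]/12 = 43.7619
SE = √(s_p²·(1/7+1/7)) = 3.5360
t = (47.571−39.714)/3.5360 = 2.2220
df = 12

test statistic = 2.222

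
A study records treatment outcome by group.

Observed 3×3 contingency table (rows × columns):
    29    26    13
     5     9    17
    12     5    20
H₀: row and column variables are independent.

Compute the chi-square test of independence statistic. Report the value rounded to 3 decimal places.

Row totals [68, 31, 37], col totals [46, 40, 50], n=136
χ² = (29−23.00)²/23.00 + (26−20.00)²/20.00 + (13−25.00)²/25.00 + (5−10.49)²/10.49 + (9−9.12)²/9.12 + (17−11.40)²/11.40 + (12−12.51)²/12.51 + (5−10.88)²/10.88 + (20−13.60)²/13.60 = 20.9600
df = 4

test statistic = 20.960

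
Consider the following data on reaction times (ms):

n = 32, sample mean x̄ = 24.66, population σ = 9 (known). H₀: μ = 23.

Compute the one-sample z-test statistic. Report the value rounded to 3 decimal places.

test statistic = 1.043

SE = σ/√n = 9/√32 = 1.5910
z = (x̄−μ₀)/SE = (24.66−23)/1.5910 = 1.0434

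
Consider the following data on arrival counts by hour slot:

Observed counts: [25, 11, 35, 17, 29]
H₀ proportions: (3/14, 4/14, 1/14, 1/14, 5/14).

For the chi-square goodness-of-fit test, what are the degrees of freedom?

df = k − 1 = 5 − 1 = 4

degrees of freedom = 4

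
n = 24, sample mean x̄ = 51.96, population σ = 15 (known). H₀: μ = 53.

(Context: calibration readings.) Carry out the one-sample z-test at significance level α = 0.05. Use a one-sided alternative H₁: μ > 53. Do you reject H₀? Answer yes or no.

SE = σ/√n = 15/√24 = 3.0619
z = (x̄−μ₀)/SE = (51.96−53)/3.0619 = -0.3397
p-value (one-sided, H₁ greater) = 0.63294
At α=0.05: p ≥ α → fail to reject H₀

reject H₀: no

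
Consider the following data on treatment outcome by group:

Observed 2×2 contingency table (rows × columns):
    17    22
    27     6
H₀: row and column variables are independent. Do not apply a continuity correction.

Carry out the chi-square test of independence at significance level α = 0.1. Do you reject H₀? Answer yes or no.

Row totals [39, 33], col totals [44, 28], n=72
χ² = (17−23.83)²/23.83 + (22−15.17)²/15.17 + (27−20.17)²/20.17 + (6−12.83)²/12.83 = 10.9919
df = 1
p-value (upper-tail) = 0.00092
At α=0.1: p < α → reject H₀

reject H₀: yes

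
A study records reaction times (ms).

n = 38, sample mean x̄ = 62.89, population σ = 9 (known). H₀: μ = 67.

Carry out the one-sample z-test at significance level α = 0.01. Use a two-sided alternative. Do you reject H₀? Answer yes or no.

reject H₀: yes

SE = σ/√n = 9/√38 = 1.4600
z = (x̄−μ₀)/SE = (62.89−67)/1.4600 = -2.8151
p-value (two-sided) = 0.00488
At α=0.01: p < α → reject H₀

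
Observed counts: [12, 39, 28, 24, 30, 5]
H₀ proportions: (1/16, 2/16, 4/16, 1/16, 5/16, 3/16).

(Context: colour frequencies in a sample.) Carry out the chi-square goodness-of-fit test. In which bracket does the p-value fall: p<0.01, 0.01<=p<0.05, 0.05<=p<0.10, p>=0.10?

n = 138; E_i = n·p_i = [8.62, 17.25, 34.50, 8.62, 43.12, 25.88]
χ² = (12−8.62)²/8.62 + (39−17.25)²/17.25 + (28−34.50)²/34.50 + (24−8.62)²/8.62 + (30−43.12)²/43.12 + (5−25.88)²/25.88 = 78.2126
df = 5
p-value (upper-tail) = 0.00000
→ bracket: p<0.01

p-value bracket: p<0.01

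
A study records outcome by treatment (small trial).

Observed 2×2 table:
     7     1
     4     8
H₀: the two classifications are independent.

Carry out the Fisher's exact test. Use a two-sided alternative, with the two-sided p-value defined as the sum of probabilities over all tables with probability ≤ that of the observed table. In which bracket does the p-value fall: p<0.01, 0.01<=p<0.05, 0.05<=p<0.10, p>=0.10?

Margins: r₁=8, r₂=12, c₁=11, c₂=9, n=20
p_obs = C(8,7)·C(12,4)/C(20,11); sum pmf over tables with pmf ≤ p_obs
p-value (two-sided) = 0.02810
→ bracket: 0.01<=p<0.05

p-value bracket: 0.01<=p<0.05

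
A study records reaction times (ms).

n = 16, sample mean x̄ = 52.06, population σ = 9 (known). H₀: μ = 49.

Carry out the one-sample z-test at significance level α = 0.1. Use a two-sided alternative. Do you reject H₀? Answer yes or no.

SE = σ/√n = 9/√16 = 2.2500
z = (x̄−μ₀)/SE = (52.06−49)/2.2500 = 1.3600
p-value (two-sided) = 0.17383
At α=0.1: p ≥ α → fail to reject H₀

reject H₀: no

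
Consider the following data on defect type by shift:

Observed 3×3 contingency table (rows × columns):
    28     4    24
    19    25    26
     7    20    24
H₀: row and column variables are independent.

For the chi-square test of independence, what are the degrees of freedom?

df = (r−1)(c−1) = (3−1)·(3−1) = 4

degrees of freedom = 4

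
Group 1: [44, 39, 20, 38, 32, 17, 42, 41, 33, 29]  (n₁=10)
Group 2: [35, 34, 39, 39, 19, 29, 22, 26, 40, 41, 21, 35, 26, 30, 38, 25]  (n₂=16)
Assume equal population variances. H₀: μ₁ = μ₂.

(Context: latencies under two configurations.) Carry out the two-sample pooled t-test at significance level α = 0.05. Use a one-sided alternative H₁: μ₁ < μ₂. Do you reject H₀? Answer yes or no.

reject H₀: no

x̄₁=33.500, s₁=9.229, n₁=10
x̄₂=31.188, s₂=7.369, n₂=16
s_p² = [9·9.229² + 15·7.369²]/24 = 65.8724
SE = √(s_p²·(1/10+1/16)) = 3.2717
t = (33.500−31.188)/3.2717 = 0.7068
df = 24
p-value (one-sided, H₁ less) = 0.75675
At α=0.05: p ≥ α → fail to reject H₀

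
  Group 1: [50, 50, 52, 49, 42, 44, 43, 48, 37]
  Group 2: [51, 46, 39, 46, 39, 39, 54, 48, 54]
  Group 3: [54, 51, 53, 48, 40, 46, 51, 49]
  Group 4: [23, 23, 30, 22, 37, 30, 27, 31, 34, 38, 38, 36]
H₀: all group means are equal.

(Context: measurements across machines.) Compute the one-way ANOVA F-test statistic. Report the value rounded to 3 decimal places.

Group means [46.11, 46.22, 49.00, 30.75], grand mean 41.895
SSB = Σnᵢ(x̄ᵢ−x̄)² = 2222.885; SSW = ΣΣ(x−x̄ᵢ)² = 1028.694
MSB = 2222.885/3 = 740.9615; MSW = 1028.694/34 = 30.2557
F = MSB/MSW = 24.4900
df = (3, 34)

test statistic = 24.490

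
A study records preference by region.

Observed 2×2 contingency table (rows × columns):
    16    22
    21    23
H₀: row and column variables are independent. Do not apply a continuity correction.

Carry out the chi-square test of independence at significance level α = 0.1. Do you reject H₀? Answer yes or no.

Row totals [38, 44], col totals [37, 45], n=82
χ² = (16−17.15)²/17.15 + (22−20.85)²/20.85 + (21−19.85)²/19.85 + (23−24.15)²/24.15 = 0.2603
df = 1
p-value (upper-tail) = 0.60994
At α=0.1: p ≥ α → fail to reject H₀

reject H₀: no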